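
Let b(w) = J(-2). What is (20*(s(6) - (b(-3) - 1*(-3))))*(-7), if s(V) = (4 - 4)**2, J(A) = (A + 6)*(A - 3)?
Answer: -2380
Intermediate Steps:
J(A) = (-3 + A)*(6 + A) (J(A) = (6 + A)*(-3 + A) = (-3 + A)*(6 + A))
b(w) = -20 (b(w) = -18 + (-2)**2 + 3*(-2) = -18 + 4 - 6 = -20)
s(V) = 0 (s(V) = 0**2 = 0)
(20*(s(6) - (b(-3) - 1*(-3))))*(-7) = (20*(0 - (-20 - 1*(-3))))*(-7) = (20*(0 - (-20 + 3)))*(-7) = (20*(0 - 1*(-17)))*(-7) = (20*(0 + 17))*(-7) = (20*17)*(-7) = 340*(-7) = -2380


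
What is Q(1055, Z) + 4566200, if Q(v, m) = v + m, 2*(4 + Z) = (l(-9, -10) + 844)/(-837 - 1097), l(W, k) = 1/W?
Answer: 158995134217/34812 ≈ 4.5672e+6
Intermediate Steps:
Z = -146843/34812 (Z = -4 + ((1/(-9) + 844)/(-837 - 1097))/2 = -4 + ((-1/9 + 844)/(-1934))/2 = -4 + ((7595/9)*(-1/1934))/2 = -4 + (1/2)*(-7595/17406) = -4 - 7595/34812 = -146843/34812 ≈ -4.2182)
Q(v, m) = m + v
Q(1055, Z) + 4566200 = (-146843/34812 + 1055) + 4566200 = 36579817/34812 + 4566200 = 158995134217/34812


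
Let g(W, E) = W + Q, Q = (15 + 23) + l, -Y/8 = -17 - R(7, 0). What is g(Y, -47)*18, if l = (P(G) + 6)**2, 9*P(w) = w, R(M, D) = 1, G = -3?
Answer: 3854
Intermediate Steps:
Y = 144 (Y = -8*(-17 - 1*1) = -8*(-17 - 1) = -8*(-18) = 144)
P(w) = w/9
l = 289/9 (l = ((1/9)*(-3) + 6)**2 = (-1/3 + 6)**2 = (17/3)**2 = 289/9 ≈ 32.111)
Q = 631/9 (Q = (15 + 23) + 289/9 = 38 + 289/9 = 631/9 ≈ 70.111)
g(W, E) = 631/9 + W (g(W, E) = W + 631/9 = 631/9 + W)
g(Y, -47)*18 = (631/9 + 144)*18 = (1927/9)*18 = 3854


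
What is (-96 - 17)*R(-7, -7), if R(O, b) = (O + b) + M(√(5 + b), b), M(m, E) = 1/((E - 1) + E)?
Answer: 23843/15 ≈ 1589.5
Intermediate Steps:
M(m, E) = 1/(-1 + 2*E) (M(m, E) = 1/((-1 + E) + E) = 1/(-1 + 2*E))
R(O, b) = O + b + 1/(-1 + 2*b) (R(O, b) = (O + b) + 1/(-1 + 2*b) = O + b + 1/(-1 + 2*b))
(-96 - 17)*R(-7, -7) = (-96 - 17)*((1 + (-1 + 2*(-7))*(-7 - 7))/(-1 + 2*(-7))) = -113*(1 + (-1 - 14)*(-14))/(-1 - 14) = -113*(1 - 15*(-14))/(-15) = -(-113)*(1 + 210)/15 = -(-113)*211/15 = -113*(-211/15) = 23843/15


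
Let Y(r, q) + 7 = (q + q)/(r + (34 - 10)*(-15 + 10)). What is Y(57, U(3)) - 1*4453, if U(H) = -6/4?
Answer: -93659/21 ≈ -4460.0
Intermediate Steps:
U(H) = -3/2 (U(H) = -6*1/4 = -3/2)
Y(r, q) = -7 + 2*q/(-120 + r) (Y(r, q) = -7 + (q + q)/(r + (34 - 10)*(-15 + 10)) = -7 + (2*q)/(r + 24*(-5)) = -7 + (2*q)/(r - 120) = -7 + (2*q)/(-120 + r) = -7 + 2*q/(-120 + r))
Y(57, U(3)) - 1*4453 = (840 - 7*57 + 2*(-3/2))/(-120 + 57) - 1*4453 = (840 - 399 - 3)/(-63) - 4453 = -1/63*438 - 4453 = -146/21 - 4453 = -93659/21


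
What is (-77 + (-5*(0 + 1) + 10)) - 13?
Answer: -85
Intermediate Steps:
(-77 + (-5*(0 + 1) + 10)) - 13 = (-77 + (-5*1 + 10)) - 13 = (-77 + (-5 + 10)) - 13 = (-77 + 5) - 13 = -72 - 13 = -85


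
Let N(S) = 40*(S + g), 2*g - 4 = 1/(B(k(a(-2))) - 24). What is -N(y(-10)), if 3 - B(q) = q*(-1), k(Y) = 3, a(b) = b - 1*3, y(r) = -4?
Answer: 730/9 ≈ 81.111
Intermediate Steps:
a(b) = -3 + b (a(b) = b - 3 = -3 + b)
B(q) = 3 + q (B(q) = 3 - q*(-1) = 3 - (-1)*q = 3 + q)
g = 71/36 (g = 2 + 1/(2*((3 + 3) - 24)) = 2 + 1/(2*(6 - 24)) = 2 + (½)/(-18) = 2 + (½)*(-1/18) = 2 - 1/36 = 71/36 ≈ 1.9722)
N(S) = 710/9 + 40*S (N(S) = 40*(S + 71/36) = 40*(71/36 + S) = 710/9 + 40*S)
-N(y(-10)) = -(710/9 + 40*(-4)) = -(710/9 - 160) = -1*(-730/9) = 730/9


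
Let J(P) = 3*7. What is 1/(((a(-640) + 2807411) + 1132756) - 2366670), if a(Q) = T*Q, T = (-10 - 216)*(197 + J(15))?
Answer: 1/33105017 ≈ 3.0207e-8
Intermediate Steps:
J(P) = 21
T = -49268 (T = (-10 - 216)*(197 + 21) = -226*218 = -49268)
a(Q) = -49268*Q
1/(((a(-640) + 2807411) + 1132756) - 2366670) = 1/(((-49268*(-640) + 2807411) + 1132756) - 2366670) = 1/(((31531520 + 2807411) + 1132756) - 2366670) = 1/((34338931 + 1132756) - 2366670) = 1/(35471687 - 2366670) = 1/33105017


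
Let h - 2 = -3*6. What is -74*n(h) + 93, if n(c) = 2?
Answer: -55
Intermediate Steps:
h = -16 (h = 2 - 3*6 = 2 - 18 = -16)
-74*n(h) + 93 = -74*2 + 93 = -148 + 93 = -55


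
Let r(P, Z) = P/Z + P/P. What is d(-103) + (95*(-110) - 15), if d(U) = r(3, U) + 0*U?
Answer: -1077795/103 ≈ -10464.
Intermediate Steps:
r(P, Z) = 1 + P/Z (r(P, Z) = P/Z + 1 = 1 + P/Z)
d(U) = (3 + U)/U (d(U) = (3 + U)/U + 0*U = (3 + U)/U + 0 = (3 + U)/U)
d(-103) + (95*(-110) - 15) = (3 - 103)/(-103) + (95*(-110) - 15) = -1/103*(-100) + (-10450 - 15) = 100/103 - 10465 = -1077795/103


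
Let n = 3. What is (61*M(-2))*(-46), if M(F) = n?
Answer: -8418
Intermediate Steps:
M(F) = 3
(61*M(-2))*(-46) = (61*3)*(-46) = 183*(-46) = -8418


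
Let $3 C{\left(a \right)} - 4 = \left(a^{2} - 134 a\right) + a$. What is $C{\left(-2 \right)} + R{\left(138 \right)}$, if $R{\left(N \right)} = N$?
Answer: $\frac{688}{3} \approx 229.33$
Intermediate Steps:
$C{\left(a \right)} = \frac{4}{3} - \frac{133 a}{3} + \frac{a^{2}}{3}$ ($C{\left(a \right)} = \frac{4}{3} + \frac{\left(a^{2} - 134 a\right) + a}{3} = \frac{4}{3} + \frac{a^{2} - 133 a}{3} = \frac{4}{3} + \left(- \frac{133 a}{3} + \frac{a^{2}}{3}\right) = \frac{4}{3} - \frac{133 a}{3} + \frac{a^{2}}{3}$)
$C{\left(-2 \right)} + R{\left(138 \right)} = \left(\frac{4}{3} - - \frac{266}{3} + \frac{\left(-2\right)^{2}}{3}\right) + 138 = \left(\frac{4}{3} + \frac{266}{3} + \frac{1}{3} \cdot 4\right) + 138 = \left(\frac{4}{3} + \frac{266}{3} + \frac{4}{3}\right) + 138 = \frac{274}{3} + 138 = \frac{688}{3}$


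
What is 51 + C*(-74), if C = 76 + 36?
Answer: -8237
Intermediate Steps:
C = 112
51 + C*(-74) = 51 + 112*(-74) = 51 - 8288 = -8237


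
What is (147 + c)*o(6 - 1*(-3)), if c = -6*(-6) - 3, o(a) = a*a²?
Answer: 131220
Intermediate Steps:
o(a) = a³
c = 33 (c = 36 - 3 = 33)
(147 + c)*o(6 - 1*(-3)) = (147 + 33)*(6 - 1*(-3))³ = 180*(6 + 3)³ = 180*9³ = 180*729 = 131220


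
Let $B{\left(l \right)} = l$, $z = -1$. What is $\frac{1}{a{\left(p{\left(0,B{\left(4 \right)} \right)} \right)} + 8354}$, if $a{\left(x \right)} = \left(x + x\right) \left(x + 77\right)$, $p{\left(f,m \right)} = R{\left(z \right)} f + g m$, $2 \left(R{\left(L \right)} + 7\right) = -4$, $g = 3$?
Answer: $\frac{1}{10490} \approx 9.5329 \cdot 10^{-5}$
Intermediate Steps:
$R{\left(L \right)} = -9$ ($R{\left(L \right)} = -7 + \frac{1}{2} \left(-4\right) = -7 - 2 = -9$)
$p{\left(f,m \right)} = - 9 f + 3 m$
$a{\left(x \right)} = 2 x \left(77 + x\right)$
$\frac{1}{a{\left(p{\left(0,B{\left(4 \right)} \right)} \right)} + 8354} = \frac{1}{2 \left(\left(-9\right) 0 + 3 \cdot 4\right) \left(77 + \left(\left(-9\right) 0 + 3 \cdot 4\right)\right) + 8354} = \frac{1}{2 \left(0 + 12\right) \left(77 + \left(0 + 12\right)\right) + 8354} = \frac{1}{2 \cdot 12 \left(77 + 12\right) + 8354} = \frac{1}{2 \cdot 12 \cdot 89 + 8354} = \frac{1}{2136 + 8354} = \frac{1}{10490}$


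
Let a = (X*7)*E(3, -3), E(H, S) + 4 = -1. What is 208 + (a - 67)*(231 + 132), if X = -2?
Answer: 1297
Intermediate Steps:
E(H, S) = -5 (E(H, S) = -4 - 1 = -5)
a = 70 (a = -2*7*(-5) = -14*(-5) = 70)
208 + (a - 67)*(231 + 132) = 208 + (70 - 67)*(231 + 132) = 208 + 3*363 = 208 + 1089 = 1297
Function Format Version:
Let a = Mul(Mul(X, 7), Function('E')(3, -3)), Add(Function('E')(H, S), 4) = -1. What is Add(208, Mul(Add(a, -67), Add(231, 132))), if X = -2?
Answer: 1297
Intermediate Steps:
Function('E')(H, S) = -5 (Function('E')(H, S) = Add(-4, -1) = -5)
a = 70 (a = Mul(Mul(-2, 7), -5) = Mul(-14, -5) = 70)
Add(208, Mul(Add(a, -67), Add(231, 132))) = Add(208, Mul(Add(70, -67), Add(231, 132))) = Add(208, Mul(3, 363)) = Add(208, 1089) = 1297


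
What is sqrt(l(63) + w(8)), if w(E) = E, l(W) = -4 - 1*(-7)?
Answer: sqrt(11) ≈ 3.3166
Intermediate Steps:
l(W) = 3 (l(W) = -4 + 7 = 3)
sqrt(l(63) + w(8)) = sqrt(3 + 8) = sqrt(11)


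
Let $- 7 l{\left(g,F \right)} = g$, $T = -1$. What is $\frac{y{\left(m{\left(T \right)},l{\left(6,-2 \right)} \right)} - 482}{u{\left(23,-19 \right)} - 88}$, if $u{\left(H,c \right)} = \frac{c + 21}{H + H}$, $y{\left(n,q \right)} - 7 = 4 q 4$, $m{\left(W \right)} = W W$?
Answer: $\frac{78683}{14161} \approx 5.5563$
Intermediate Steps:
$l{\left(g,F \right)} = - \frac{g}{7}$
$m{\left(W \right)} = W^{2}$
$y{\left(n,q \right)} = 7 + 16 q$ ($y{\left(n,q \right)} = 7 + 4 q 4 = 7 + 16 q$)
$u{\left(H,c \right)} = \frac{21 + c}{2 H}$
$\frac{y{\left(m{\left(T \right)},l{\left(6,-2 \right)} \right)} - 482}{u{\left(23,-19 \right)} - 88} = \frac{\left(7 + 16 \left(\left(- \frac{1}{7}\right) 6\right)\right) - 482}{\frac{21 - 19}{2 \cdot 23} - 88} = \frac{\left(7 + 16 \left(- \frac{6}{7}\right)\right) - 482}{\frac{1}{2} \cdot \frac{1}{23} \cdot 2 - 88} = \frac{\left(7 - \frac{96}{7}\right) - 482}{\frac{1}{23} - 88} = \frac{- \frac{47}{7} - 482}{- \frac{2023}{23}} = \left(- \frac{3421}{7}\right) \left(- \frac{23}{2023}\right) = \frac{78683}{14161}$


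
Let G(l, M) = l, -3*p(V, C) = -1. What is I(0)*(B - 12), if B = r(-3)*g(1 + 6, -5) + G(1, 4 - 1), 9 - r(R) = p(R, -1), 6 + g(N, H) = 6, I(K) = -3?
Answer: 33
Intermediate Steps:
p(V, C) = ⅓ (p(V, C) = -⅓*(-1) = ⅓)
g(N, H) = 0 (g(N, H) = -6 + 6 = 0)
r(R) = 26/3 (r(R) = 9 - 1*⅓ = 9 - ⅓ = 26/3)
B = 1 (B = (26/3)*0 + 1 = 0 + 1 = 1)
I(0)*(B - 12) = -3*(1 - 12) = -3*(-11) = 33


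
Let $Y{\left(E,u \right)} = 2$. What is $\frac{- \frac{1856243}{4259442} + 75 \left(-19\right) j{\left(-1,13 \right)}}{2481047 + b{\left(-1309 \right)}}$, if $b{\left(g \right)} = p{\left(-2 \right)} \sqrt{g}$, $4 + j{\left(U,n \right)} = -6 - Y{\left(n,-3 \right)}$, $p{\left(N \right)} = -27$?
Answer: $\frac{180706070681608979}{26219400604097077740} + \frac{655511417613 i \sqrt{1309}}{8739800201365692580} \approx 0.0068921 + 2.7136 \cdot 10^{-6} i$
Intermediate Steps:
$j{\left(U,n \right)} = -12$ ($j{\left(U,n \right)} = -4 - 8 = -12$)
$b{\left(g \right)} = - 27 \sqrt{g}$
$\frac{- \frac{1856243}{4259442} + 75 \left(-19\right) j{\left(-1,13 \right)}}{2481047 + b{\left(-1309 \right)}} = \frac{- \frac{1856243}{4259442} + 75 \left(-19\right) \left(-12\right)}{2481047 - 27 \sqrt{-1309}} = \frac{\left(-1856243\right) \frac{1}{4259442} - -17100}{2481047 - 27 i \sqrt{1309}} = \frac{- \frac{1856243}{4259442} + 17100}{2481047 - 27 i \sqrt{1309}} = \frac{72834601957}{4259442 \left(2481047 - 27 i \sqrt{1309}\right)}$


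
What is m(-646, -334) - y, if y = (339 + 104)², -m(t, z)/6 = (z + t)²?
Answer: -5958649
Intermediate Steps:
m(t, z) = -6*(t + z)² (m(t, z) = -6*(z + t)² = -6*(t + z)²)
y = 196249 (y = 443² = 196249)
m(-646, -334) - y = -6*(-646 - 334)² - 1*196249 = -6*(-980)² - 196249 = -6*960400 - 196249 = -5762400 - 196249 = -5958649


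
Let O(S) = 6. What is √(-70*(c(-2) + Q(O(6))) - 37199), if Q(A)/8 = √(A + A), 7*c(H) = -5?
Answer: √(-37149 - 1120*√3) ≈ 197.71*I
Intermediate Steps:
c(H) = -5/7 (c(H) = (⅐)*(-5) = -5/7)
Q(A) = 8*√2*√A (Q(A) = 8*√(A + A) = 8*√(2*A) = 8*(√2*√A) = 8*√2*√A)
√(-70*(c(-2) + Q(O(6))) - 37199) = √(-70*(-5/7 + 8*√2*√6) - 37199) = √(-70*(-5/7 + 16*√3) - 37199) = √((50 - 1120*√3) - 37199) = √(-37149 - 1120*√3)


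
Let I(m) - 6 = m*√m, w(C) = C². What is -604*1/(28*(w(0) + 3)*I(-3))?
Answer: -302/441 - 151*I*√3/441 ≈ -0.68481 - 0.59306*I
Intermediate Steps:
I(m) = 6 + m^(3/2) (I(m) = 6 + m*√m = 6 + m^(3/2))
-604*1/(28*(w(0) + 3)*I(-3)) = -604*1/(28*(6 + (-3)^(3/2))*(0² + 3)) = -604*1/(28*(0 + 3)*(6 - 3*I*√3)) = -604*1/(84*(6 - 3*I*√3)) = -604*1/(28*(18 - 9*I*√3)) = -604*(-1/(7*(-72 + 36*I*√3))) = -604/(504 - 252*I*√3)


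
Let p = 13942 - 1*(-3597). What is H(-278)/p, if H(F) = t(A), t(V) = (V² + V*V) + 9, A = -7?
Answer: 107/17539 ≈ 0.0061007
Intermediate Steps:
p = 17539 (p = 13942 + 3597 = 17539)
t(V) = 9 + 2*V² (t(V) = (V² + V²) + 9 = 2*V² + 9 = 9 + 2*V²)
H(F) = 107 (H(F) = 9 + 2*(-7)² = 9 + 2*49 = 9 + 98 = 107)
H(-278)/p = 107/17539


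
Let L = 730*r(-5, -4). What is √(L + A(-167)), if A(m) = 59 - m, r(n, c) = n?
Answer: 4*I*√214 ≈ 58.515*I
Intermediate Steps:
L = -3650 (L = 730*(-5) = -3650)
√(L + A(-167)) = √(-3650 + (59 - 1*(-167))) = √(-3650 + (59 + 167)) = √(-3650 + 226) = √(-3424) = 4*I*√214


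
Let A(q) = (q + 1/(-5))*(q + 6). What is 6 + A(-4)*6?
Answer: -222/5 ≈ -44.400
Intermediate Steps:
A(q) = (6 + q)*(-1/5 + q) (A(q) = (q - 1/5)*(6 + q) = (-1/5 + q)*(6 + q) = (6 + q)*(-1/5 + q))
6 + A(-4)*6 = 6 + (-6/5 + (-4)**2 + (29/5)*(-4))*6 = 6 + (-6/5 + 16 - 116/5)*6 = 6 - 42/5*6 = 6 - 252/5 = -222/5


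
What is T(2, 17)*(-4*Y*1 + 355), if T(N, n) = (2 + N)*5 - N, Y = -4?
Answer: 6678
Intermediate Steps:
T(N, n) = 10 + 4*N (T(N, n) = (10 + 5*N) - N = 10 + 4*N)
T(2, 17)*(-4*Y*1 + 355) = (10 + 4*2)*(-4*(-4)*1 + 355) = (10 + 8)*(16*1 + 355) = 18*(16 + 355) = 18*371 = 6678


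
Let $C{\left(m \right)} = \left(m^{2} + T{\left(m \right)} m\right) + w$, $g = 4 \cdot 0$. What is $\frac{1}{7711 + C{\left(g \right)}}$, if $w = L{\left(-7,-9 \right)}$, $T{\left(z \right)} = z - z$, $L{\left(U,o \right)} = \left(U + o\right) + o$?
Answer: $\frac{1}{7686} \approx 0.00013011$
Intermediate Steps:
$L{\left(U,o \right)} = U + 2 o$
$T{\left(z \right)} = 0$
$w = -25$ ($w = -7 + 2 \left(-9\right) = -7 - 18 = -25$)
$g = 0$
$C{\left(m \right)} = -25 + m^{2}$ ($C{\left(m \right)} = \left(m^{2} + 0 m\right) - 25 = \left(m^{2} + 0\right) - 25 = m^{2} - 25 = -25 + m^{2}$)
$\frac{1}{7711 + C{\left(g \right)}} = \frac{1}{7711 - \left(25 - 0^{2}\right)} = \frac{1}{7711 + \left(-25 + 0\right)} = \frac{1}{7711 - 25} = \frac{1}{7686}$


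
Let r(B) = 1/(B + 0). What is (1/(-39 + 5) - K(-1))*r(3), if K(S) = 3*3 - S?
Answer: -341/102 ≈ -3.3431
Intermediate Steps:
K(S) = 9 - S
r(B) = 1/B
(1/(-39 + 5) - K(-1))*r(3) = (1/(-39 + 5) - (9 - 1*(-1)))/3 = (1/(-34) - (9 + 1))*(⅓) = (-1/34 - 1*10)*(⅓) = (-1/34 - 10)*(⅓) = -341/34*⅓ = -341/102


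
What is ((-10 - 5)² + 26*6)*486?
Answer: 185166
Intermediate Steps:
((-10 - 5)² + 26*6)*486 = ((-15)² + 156)*486 = (225 + 156)*486 = 381*486 = 185166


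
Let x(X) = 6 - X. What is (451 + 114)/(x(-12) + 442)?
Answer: 113/92 ≈ 1.2283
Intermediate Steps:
(451 + 114)/(x(-12) + 442) = (451 + 114)/((6 - 1*(-12)) + 442) = 565/((6 + 12) + 442) = 565/(18 + 442) = 565/460 = 565*(1/460) = 113/92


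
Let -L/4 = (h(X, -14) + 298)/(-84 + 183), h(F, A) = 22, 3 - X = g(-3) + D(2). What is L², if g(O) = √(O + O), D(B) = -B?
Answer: 1638400/9801 ≈ 167.17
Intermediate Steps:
g(O) = √2*√O (g(O) = √(2*O) = √2*√O)
X = 5 - I*√6 (X = 3 - (√2*√(-3) - 1*2) = 3 - (√2*(I*√3) - 2) = 3 - (I*√6 - 2) = 3 - (-2 + I*√6) = 3 + (2 - I*√6) = 5 - I*√6 ≈ 5.0 - 2.4495*I)
L = -1280/99 (L = -4*(22 + 298)/(-84 + 183) = -1280/99 ≈ -12.929)
L² = (-1280/99)² = 1638400/9801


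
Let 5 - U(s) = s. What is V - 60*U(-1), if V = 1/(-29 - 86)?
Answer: -41401/115 ≈ -360.01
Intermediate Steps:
U(s) = 5 - s
V = -1/115 (V = 1/(-115) = -1/115 ≈ -0.0086956)
V - 60*U(-1) = -1/115 - 60*(5 - 1*(-1)) = -1/115 - 60*(5 + 1) = -1/115 - 60*6 = -1/115 - 360 = -41401/115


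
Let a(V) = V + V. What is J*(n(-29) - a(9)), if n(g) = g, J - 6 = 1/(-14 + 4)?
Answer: -2773/10 ≈ -277.30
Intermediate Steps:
J = 59/10 (J = 6 + 1/(-14 + 4) = 6 + 1/(-10) = 6 - 1/10 = 59/10 ≈ 5.9000)
a(V) = 2*V
J*(n(-29) - a(9)) = 59*(-29 - 2*9)/10 = 59*(-29 - 1*18)/10 = 59*(-29 - 18)/10 = (59/10)*(-47) = -2773/10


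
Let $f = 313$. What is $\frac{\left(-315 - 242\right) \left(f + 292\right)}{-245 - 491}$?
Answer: $\frac{336985}{736} \approx 457.86$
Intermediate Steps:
$\frac{\left(-315 - 242\right) \left(f + 292\right)}{-245 - 491} = \frac{\left(-315 - 242\right) \left(313 + 292\right)}{-245 - 491} = \frac{\left(-557\right) 605}{-736} = \left(-336985\right) \left(- \frac{1}{736}\right) = \frac{336985}{736}$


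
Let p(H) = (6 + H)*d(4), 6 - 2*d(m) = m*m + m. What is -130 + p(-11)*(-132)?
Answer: -4750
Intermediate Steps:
d(m) = 3 - m/2 - m²/2 (d(m) = 3 - (m*m + m)/2 = 3 - (m² + m)/2 = 3 - (m + m²)/2 = 3 + (-m/2 - m²/2) = 3 - m/2 - m²/2)
p(H) = -42 - 7*H (p(H) = (6 + H)*(3 - ½*4 - ½*4²) = (6 + H)*(3 - 2 - ½*16) = (6 + H)*(3 - 2 - 8) = (6 + H)*(-7) = -42 - 7*H)
-130 + p(-11)*(-132) = -130 + (-42 - 7*(-11))*(-132) = -130 + (-42 + 77)*(-132) = -130 + 35*(-132) = -130 - 4620 = -4750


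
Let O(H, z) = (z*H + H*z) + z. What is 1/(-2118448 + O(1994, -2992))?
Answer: -1/14053536 ≈ -7.1156e-8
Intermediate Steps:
O(H, z) = z + 2*H*z (O(H, z) = (H*z + H*z) + z = 2*H*z + z = z + 2*H*z)
1/(-2118448 + O(1994, -2992)) = 1/(-2118448 - 2992*(1 + 2*1994)) = 1/(-2118448 - 2992*(1 + 3988)) = 1/(-2118448 - 2992*3989) = 1/(-2118448 - 11935088) = 1/(-14053536) = -1/14053536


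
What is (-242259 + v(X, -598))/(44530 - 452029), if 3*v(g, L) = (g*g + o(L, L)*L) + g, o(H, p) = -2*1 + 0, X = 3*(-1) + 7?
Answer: 725561/1222497 ≈ 0.59351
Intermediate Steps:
X = 4 (X = -3 + 7 = 4)
o(H, p) = -2 (o(H, p) = -2 + 0 = -2)
v(g, L) = -2*L/3 + g/3 + g**2/3 (v(g, L) = ((g*g - 2*L) + g)/3 = ((g**2 - 2*L) + g)/3 = (g + g**2 - 2*L)/3 = -2*L/3 + g/3 + g**2/3)
(-242259 + v(X, -598))/(44530 - 452029) = (-242259 + (-2/3*(-598) + (1/3)*4 + (1/3)*4**2))/(44530 - 452029) = (-242259 + (1196/3 + 4/3 + (1/3)*16))/(-407499) = (-242259 + (1196/3 + 4/3 + 16/3))*(-1/407499) = (-242259 + 1216/3)*(-1/407499) = -725561/3*(-1/407499) = 725561/1222497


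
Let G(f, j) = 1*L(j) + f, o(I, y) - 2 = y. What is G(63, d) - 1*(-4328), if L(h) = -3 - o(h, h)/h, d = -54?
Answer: 118450/27 ≈ 4387.0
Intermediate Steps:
o(I, y) = 2 + y
L(h) = -3 - (2 + h)/h
G(f, j) = -4 + f - 2/j (G(f, j) = 1*(-4 - 2/j) + f = (-4 - 2/j) + f = -4 + f - 2/j)
G(63, d) - 1*(-4328) = (-4 + 63 - 2/(-54)) - 1*(-4328) = (-4 + 63 - 2*(-1/54)) + 4328 = (-4 + 63 + 1/27) + 4328 = 1594/27 + 4328 = 118450/27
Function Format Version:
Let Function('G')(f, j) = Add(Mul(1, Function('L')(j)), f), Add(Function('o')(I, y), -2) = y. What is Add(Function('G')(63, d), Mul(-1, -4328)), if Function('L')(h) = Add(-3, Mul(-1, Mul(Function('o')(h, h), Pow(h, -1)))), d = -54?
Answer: Rational(118450, 27) ≈ 4387.0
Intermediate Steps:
Function('o')(I, y) = Add(2, y)
Function('L')(h) = Add(-3, Mul(-1, Pow(h, -1), Add(2, h))) (Function('L')(h) = Add(-3, Mul(-1, Mul(Add(2, h), Pow(h, -1)))) = Add(-3, Mul(-1, Mul(Pow(h, -1), Add(2, h)))) = Add(-3, Mul(-1, Pow(h, -1), Add(2, h))))
Function('G')(f, j) = Add(-4, f, Mul(-2, Pow(j, -1))) (Function('G')(f, j) = Add(Mul(1, Add(-4, Mul(-2, Pow(j, -1)))), f) = Add(Add(-4, Mul(-2, Pow(j, -1))), f) = Add(-4, f, Mul(-2, Pow(j, -1))))
Add(Function('G')(63, d), Mul(-1, -4328)) = Add(Add(-4, 63, Mul(-2, Pow(-54, -1))), Mul(-1, -4328)) = Add(Add(-4, 63, Mul(-2, Rational(-1, 54))), 4328) = Add(Add(-4, 63, Rational(1, 27)), 4328) = Add(Rational(1594, 27), 4328) = Rational(118450, 27)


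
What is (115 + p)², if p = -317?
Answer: 40804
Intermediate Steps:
(115 + p)² = (115 - 317)² = (-202)² = 40804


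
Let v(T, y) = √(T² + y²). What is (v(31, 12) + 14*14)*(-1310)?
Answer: -256760 - 1310*√1105 ≈ -3.0031e+5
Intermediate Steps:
(v(31, 12) + 14*14)*(-1310) = (√(31² + 12²) + 14*14)*(-1310) = (√(961 + 144) + 196)*(-1310) = (√1105 + 196)*(-1310) = (196 + √1105)*(-1310) = -256760 - 1310*√1105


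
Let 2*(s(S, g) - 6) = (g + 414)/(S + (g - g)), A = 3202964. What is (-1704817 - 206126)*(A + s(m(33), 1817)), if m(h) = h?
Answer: -134656669320231/22 ≈ -6.1208e+12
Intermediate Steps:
s(S, g) = 6 + (414 + g)/(2*S) (s(S, g) = 6 + ((g + 414)/(S + (g - g)))/2 = 6 + ((414 + g)/(S + 0))/2 = 6 + ((414 + g)/S)/2 = 6 + (414 + g)/(2*S))
(-1704817 - 206126)*(A + s(m(33), 1817)) = (-1704817 - 206126)*(3202964 + (½)*(414 + 1817 + 12*33)/33) = -1910943*(3202964 + (½)*(1/33)*(414 + 1817 + 396)) = -1910943*(3202964 + (½)*(1/33)*2627) = -1910943*(3202964 + 2627/66) = -1910943*211398251/66 = -134656669320231/22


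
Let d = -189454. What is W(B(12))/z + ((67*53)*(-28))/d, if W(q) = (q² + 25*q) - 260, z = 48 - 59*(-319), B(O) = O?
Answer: 955483234/1787403763 ≈ 0.53456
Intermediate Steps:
z = 18869 (z = 48 + 18821 = 18869)
W(q) = -260 + q² + 25*q
W(B(12))/z + ((67*53)*(-28))/d = (-260 + 12² + 25*12)/18869 + ((67*53)*(-28))/(-189454) = (-260 + 144 + 300)*(1/18869) + (3551*(-28))*(-1/189454) = 184*(1/18869) - 99428*(-1/189454) = 184/18869 + 49714/94727 = 955483234/1787403763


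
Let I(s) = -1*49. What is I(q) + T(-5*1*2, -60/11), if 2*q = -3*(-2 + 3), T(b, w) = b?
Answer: -59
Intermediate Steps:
q = -3/2 (q = (-3*(-2 + 3))/2 = (-3*1)/2 = (½)*(-3) = -3/2 ≈ -1.5000)
I(s) = -49
I(q) + T(-5*1*2, -60/11) = -49 - 5*1*2 = -49 - 5*2 = -49 - 10 = -59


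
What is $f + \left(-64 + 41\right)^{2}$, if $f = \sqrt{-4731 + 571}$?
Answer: $529 + 8 i \sqrt{65} \approx 529.0 + 64.498 i$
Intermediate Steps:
$f = 8 i \sqrt{65}$ ($f = \sqrt{-4160} = 8 i \sqrt{65} \approx 64.498 i$)
$f + \left(-64 + 41\right)^{2} = 8 i \sqrt{65} + \left(-64 + 41\right)^{2} = 8 i \sqrt{65} + \left(-23\right)^{2} = 8 i \sqrt{65} + 529 = 529 + 8 i \sqrt{65}$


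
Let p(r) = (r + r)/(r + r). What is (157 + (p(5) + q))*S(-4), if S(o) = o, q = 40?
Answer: -792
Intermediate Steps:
p(r) = 1 (p(r) = (2*r)/((2*r)) = (2*r)*(1/(2*r)) = 1)
(157 + (p(5) + q))*S(-4) = (157 + (1 + 40))*(-4) = (157 + 41)*(-4) = 198*(-4) = -792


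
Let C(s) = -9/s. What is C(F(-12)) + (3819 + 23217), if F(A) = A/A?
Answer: 27027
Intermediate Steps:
F(A) = 1
C(F(-12)) + (3819 + 23217) = -9/1 + (3819 + 23217) = -9*1 + 27036 = -9 + 27036 = 27027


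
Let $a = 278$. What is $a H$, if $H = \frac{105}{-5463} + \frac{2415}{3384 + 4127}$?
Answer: $\frac{164211820}{1953933} \approx 84.042$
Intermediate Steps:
$H = \frac{590690}{1953933}$ ($H = 105 \left(- \frac{1}{5463}\right) + \frac{2415}{7511} = - \frac{35}{1821} + 2415 \cdot \frac{1}{7511} = - \frac{35}{1821} + \frac{345}{1073} = \frac{590690}{1953933} \approx 0.30231$)
$a H = 278 \cdot \frac{590690}{1953933} = \frac{164211820}{1953933}$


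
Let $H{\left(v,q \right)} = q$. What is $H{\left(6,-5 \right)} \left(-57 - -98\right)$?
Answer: $-205$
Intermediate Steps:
$H{\left(6,-5 \right)} \left(-57 - -98\right) = - 5 \left(-57 - -98\right) = - 5 \left(-57 + 98\right) = \left(-5\right) 41 = -205$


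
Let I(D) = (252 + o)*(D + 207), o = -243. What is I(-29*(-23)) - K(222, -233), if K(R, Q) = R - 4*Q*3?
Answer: 4848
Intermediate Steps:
I(D) = 1863 + 9*D (I(D) = (252 - 243)*(D + 207) = 9*(207 + D) = 1863 + 9*D)
K(R, Q) = R - 12*Q
I(-29*(-23)) - K(222, -233) = (1863 + 9*(-29*(-23))) - (222 - 12*(-233)) = (1863 + 9*667) - (222 + 2796) = (1863 + 6003) - 1*3018 = 7866 - 3018 = 4848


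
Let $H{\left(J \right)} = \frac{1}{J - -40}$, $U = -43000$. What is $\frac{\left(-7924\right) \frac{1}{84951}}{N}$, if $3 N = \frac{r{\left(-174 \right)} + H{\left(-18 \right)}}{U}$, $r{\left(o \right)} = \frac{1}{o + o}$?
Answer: $\frac{434774032000}{1538557} \approx 2.8259 \cdot 10^{5}$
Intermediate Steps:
$r{\left(o \right)} = \frac{1}{2 o}$
$H{\left(J \right)} = \frac{1}{40 + J}$ ($H{\left(J \right)} = \frac{1}{J + 40} = \frac{1}{40 + J}$)
$N = - \frac{163}{493812000}$ ($N = \frac{\left(\frac{1}{2 \left(-174\right)} + \frac{1}{40 - 18}\right) \frac{1}{-43000}}{3} = \frac{\left(\frac{1}{2} \left(- \frac{1}{174}\right) + \frac{1}{22}\right) \left(- \frac{1}{43000}\right)}{3} = \frac{\left(- \frac{1}{348} + \frac{1}{22}\right) \left(- \frac{1}{43000}\right)}{3} = \frac{\frac{163}{3828} \left(- \frac{1}{43000}\right)}{3} = \frac{1}{3} \left(- \frac{163}{164604000}\right) = - \frac{163}{493812000} \approx -3.3009 \cdot 10^{-7}$)
$\frac{\left(-7924\right) \frac{1}{84951}}{N} = \frac{\left(-7924\right) \frac{1}{84951}}{- \frac{163}{493812000}} = \left(-7924\right) \frac{1}{84951} \left(- \frac{493812000}{163}\right) = \left(- \frac{7924}{84951}\right) \left(- \frac{493812000}{163}\right) = \frac{434774032000}{1538557}$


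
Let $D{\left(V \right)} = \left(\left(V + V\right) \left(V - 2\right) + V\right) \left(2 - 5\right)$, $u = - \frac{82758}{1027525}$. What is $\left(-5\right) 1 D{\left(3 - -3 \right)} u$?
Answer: $- \frac{13406796}{205505} \approx -65.238$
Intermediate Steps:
$u = - \frac{82758}{1027525}$ ($u = \left(-82758\right) \frac{1}{1027525} = - \frac{82758}{1027525} \approx -0.080541$)
$D{\left(V \right)} = - 3 V - 6 V \left(-2 + V\right)$ ($D{\left(V \right)} = \left(2 V \left(-2 + V\right) + V\right) \left(-3\right) = \left(V + 2 V \left(-2 + V\right)\right) \left(-3\right) = - 3 V - 6 V \left(-2 + V\right)$)
$\left(-5\right) 1 D{\left(3 - -3 \right)} u = \left(-5\right) 1 \cdot 3 \left(3 - -3\right) \left(3 - 2 \left(3 - -3\right)\right) \left(- \frac{82758}{1027525}\right) = - 5 \cdot 3 \left(3 + 3\right) \left(3 - 2 \left(3 + 3\right)\right) \left(- \frac{82758}{1027525}\right) = - 5 \cdot 3 \cdot 6 \left(3 - 12\right) \left(- \frac{82758}{1027525}\right) = - 5 \cdot 3 \cdot 6 \left(-9\right) \left(- \frac{82758}{1027525}\right) = \left(-5\right) \left(-162\right) \left(- \frac{82758}{1027525}\right) = 810 \left(- \frac{82758}{1027525}\right) = - \frac{13406796}{205505}$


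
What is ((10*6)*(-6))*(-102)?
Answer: 36720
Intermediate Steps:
((10*6)*(-6))*(-102) = (60*(-6))*(-102) = -360*(-102) = 36720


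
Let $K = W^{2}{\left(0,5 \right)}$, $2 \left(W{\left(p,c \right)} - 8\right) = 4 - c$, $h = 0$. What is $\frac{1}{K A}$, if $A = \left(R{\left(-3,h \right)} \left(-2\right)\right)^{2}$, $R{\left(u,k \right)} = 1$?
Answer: $\frac{1}{225} \approx 0.0044444$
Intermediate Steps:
$W{\left(p,c \right)} = 10 - \frac{c}{2}$ ($W{\left(p,c \right)} = 8 + \frac{4 - c}{2} = 8 - \left(-2 + \frac{c}{2}\right) = 10 - \frac{c}{2}$)
$A = 4$ ($A = \left(1 \left(-2\right)\right)^{2} = \left(-2\right)^{2} = 4$)
$K = \frac{225}{4}$ ($K = \left(10 - \frac{5}{2}\right)^{2} = \left(\frac{15}{2}\right)^{2} = \frac{225}{4} \approx 56.25$)
$\frac{1}{K A} = \frac{1}{\frac{225}{4} \cdot 4} = \frac{4}{225} \cdot \frac{1}{4} = \frac{1}{225}$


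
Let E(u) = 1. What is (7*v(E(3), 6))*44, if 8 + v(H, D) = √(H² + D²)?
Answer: -2464 + 308*√37 ≈ -590.51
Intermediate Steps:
v(H, D) = -8 + √(D² + H²) (v(H, D) = -8 + √(H² + D²) = -8 + √(D² + H²))
(7*v(E(3), 6))*44 = (7*(-8 + √(6² + 1²)))*44 = (7*(-8 + √(36 + 1)))*44 = (7*(-8 + √37))*44 = (-56 + 7*√37)*44 = -2464 + 308*√37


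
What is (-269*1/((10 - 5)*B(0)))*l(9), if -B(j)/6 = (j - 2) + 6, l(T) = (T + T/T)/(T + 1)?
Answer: 269/120 ≈ 2.2417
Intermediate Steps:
l(T) = 1 (l(T) = (T + 1)/(1 + T) = (1 + T)/(1 + T) = 1)
B(j) = -24 - 6*j (B(j) = -6*((j - 2) + 6) = -6*((-2 + j) + 6) = -6*(4 + j) = -24 - 6*j)
(-269*1/((10 - 5)*B(0)))*l(9) = -269*1/((-24 - 6*0)*(10 - 5))*1 = -269*1/(5*(-24 + 0))*1 = -269/((-24*5))*1 = -269/(-120)*1 = -269*(-1/120)*1 = (269/120)*1 = 269/120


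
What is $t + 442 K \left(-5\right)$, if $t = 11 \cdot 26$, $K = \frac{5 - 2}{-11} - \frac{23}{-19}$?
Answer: $- \frac{373386}{209} \approx -1786.5$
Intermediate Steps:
$K = \frac{196}{209}$ ($K = \left(5 - 2\right) \left(- \frac{1}{11}\right) - - \frac{23}{19} = 3 \left(- \frac{1}{11}\right) + \frac{23}{19} = - \frac{3}{11} + \frac{23}{19} = \frac{196}{209} \approx 0.9378$)
$t = 286$
$t + 442 K \left(-5\right) = 286 + 442 \cdot \frac{196}{209} \left(-5\right) = 286 + 442 \left(- \frac{980}{209}\right) = 286 - \frac{433160}{209} = - \frac{373386}{209}$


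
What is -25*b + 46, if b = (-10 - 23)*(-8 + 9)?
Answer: 871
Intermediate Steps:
b = -33 (b = -33*1 = -33)
-25*b + 46 = -25*(-33) + 46 = 825 + 46 = 871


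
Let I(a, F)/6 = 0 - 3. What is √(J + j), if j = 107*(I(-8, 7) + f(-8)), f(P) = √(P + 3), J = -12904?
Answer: √(-14830 + 107*I*√5) ≈ 0.9823 + 121.78*I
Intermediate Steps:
I(a, F) = -18 (I(a, F) = 6*(0 - 3) = 6*(-3) = -18)
f(P) = √(3 + P)
j = -1926 + 107*I*√5 (j = 107*(-18 + √(3 - 8)) = 107*(-18 + √(-5)) = 107*(-18 + I*√5) = -1926 + 107*I*√5 ≈ -1926.0 + 239.26*I)
√(J + j) = √(-12904 + (-1926 + 107*I*√5)) = √(-14830 + 107*I*√5)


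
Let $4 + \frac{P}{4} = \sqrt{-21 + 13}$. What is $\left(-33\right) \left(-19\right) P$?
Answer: $-10032 + 5016 i \sqrt{2} \approx -10032.0 + 7093.7 i$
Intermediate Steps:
$P = -16 + 8 i \sqrt{2}$ ($P = -16 + 4 \sqrt{-21 + 13} = -16 + 4 \sqrt{-8} = -16 + 4 \cdot 2 i \sqrt{2} = -16 + 8 i \sqrt{2} \approx -16.0 + 11.314 i$)
$\left(-33\right) \left(-19\right) P = \left(-33\right) \left(-19\right) \left(-16 + 8 i \sqrt{2}\right) = 627 \left(-16 + 8 i \sqrt{2}\right) = -10032 + 5016 i \sqrt{2}$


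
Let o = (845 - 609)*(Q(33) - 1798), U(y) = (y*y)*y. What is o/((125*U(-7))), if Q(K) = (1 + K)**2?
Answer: 151512/42875 ≈ 3.5338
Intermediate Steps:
U(y) = y**3 (U(y) = y**2*y = y**3)
o = -151512 (o = (845 - 609)*((1 + 33)**2 - 1798) = 236*(34**2 - 1798) = 236*(1156 - 1798) = 236*(-642) = -151512)
o/((125*U(-7))) = -151512/(125*(-7)**3) = -151512/(125*(-343)) = -151512/(-42875) = -151512*(-1/42875) = 151512/42875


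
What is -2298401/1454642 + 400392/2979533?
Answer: -895104943867/619164834598 ≈ -1.4457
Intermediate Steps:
-2298401/1454642 + 400392/2979533 = -2298401*1/1454642 + 400392*(1/2979533) = -328343/207806 + 400392/2979533 = -895104943867/619164834598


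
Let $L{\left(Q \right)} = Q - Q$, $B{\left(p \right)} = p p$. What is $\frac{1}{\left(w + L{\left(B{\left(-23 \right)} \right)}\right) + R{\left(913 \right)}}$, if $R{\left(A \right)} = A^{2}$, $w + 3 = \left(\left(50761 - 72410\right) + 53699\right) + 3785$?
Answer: $\frac{1}{869401} \approx 1.1502 \cdot 10^{-6}$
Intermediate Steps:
$B{\left(p \right)} = p^{2}$
$w = 35832$ ($w = -3 + \left(\left(\left(50761 - 72410\right) + 53699\right) + 3785\right) = -3 + \left(\left(-21649 + 53699\right) + 3785\right) = -3 + \left(32050 + 3785\right) = -3 + 35835 = 35832$)
$L{\left(Q \right)} = 0$
$\frac{1}{\left(w + L{\left(B{\left(-23 \right)} \right)}\right) + R{\left(913 \right)}} = \frac{1}{\left(35832 + 0\right) + 913^{2}} = \frac{1}{35832 + 833569} = \frac{1}{869401}$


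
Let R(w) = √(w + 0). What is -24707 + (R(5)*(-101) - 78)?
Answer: -24785 - 101*√5 ≈ -25011.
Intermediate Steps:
R(w) = √w
-24707 + (R(5)*(-101) - 78) = -24707 + (√5*(-101) - 78) = -24707 + (-101*√5 - 78) = -24707 + (-78 - 101*√5) = -24785 - 101*√5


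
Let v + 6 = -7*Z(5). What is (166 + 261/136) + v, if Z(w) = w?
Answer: 17261/136 ≈ 126.92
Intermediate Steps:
v = -41 (v = -6 - 7*5 = -6 - 35 = -41)
(166 + 261/136) + v = (166 + 261/136) - 41 = 22837/136 - 41 = 17261/136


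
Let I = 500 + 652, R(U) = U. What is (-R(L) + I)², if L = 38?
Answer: 1240996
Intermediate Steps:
I = 1152
(-R(L) + I)² = (-1*38 + 1152)² = (-38 + 1152)² = 1114² = 1240996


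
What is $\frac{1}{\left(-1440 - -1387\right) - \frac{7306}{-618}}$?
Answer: $- \frac{309}{12724} \approx -0.024285$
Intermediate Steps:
$\frac{1}{\left(-1440 - -1387\right) - \frac{7306}{-618}} = \frac{1}{\left(-1440 + 1387\right) - - \frac{3653}{309}} = \frac{1}{-53 + \frac{3653}{309}} = \frac{1}{- \frac{12724}{309}} = - \frac{309}{12724}$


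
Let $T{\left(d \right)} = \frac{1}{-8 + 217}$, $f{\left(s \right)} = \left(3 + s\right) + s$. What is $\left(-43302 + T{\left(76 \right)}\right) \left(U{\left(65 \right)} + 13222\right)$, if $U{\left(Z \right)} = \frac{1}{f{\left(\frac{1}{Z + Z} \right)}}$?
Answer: $- \frac{23454075064509}{40964} \approx -5.7255 \cdot 10^{8}$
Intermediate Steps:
$f{\left(s \right)} = 3 + 2 s$
$U{\left(Z \right)} = \frac{1}{3 + \frac{1}{Z}}$ ($U{\left(Z \right)} = \frac{1}{3 + \frac{2}{Z + Z}} = \frac{1}{3 + \frac{2}{2 Z}} = \frac{1}{3 + 2 \frac{1}{2 Z}} = \frac{1}{3 + \frac{1}{Z}}$)
$T{\left(d \right)} = \frac{1}{209}$
$\left(-43302 + T{\left(76 \right)}\right) \left(U{\left(65 \right)} + 13222\right) = \left(-43302 + \frac{1}{209}\right) \left(\frac{65}{1 + 3 \cdot 65} + 13222\right) = - \frac{9050117 \left(\frac{65}{1 + 195} + 13222\right)}{209} = - \frac{9050117 \left(\frac{65}{196} + 13222\right)}{209} = \left(- \frac{9050117}{209}\right) \frac{2591577}{196} = - \frac{23454075064509}{40964}$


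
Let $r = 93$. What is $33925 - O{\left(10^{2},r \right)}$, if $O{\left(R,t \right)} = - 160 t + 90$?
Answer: $48715$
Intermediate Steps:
$O{\left(R,t \right)} = 90 - 160 t$
$33925 - O{\left(10^{2},r \right)} = 33925 - \left(90 - 14880\right) = 33925 - -14790 = 33925 + 14790 = 48715$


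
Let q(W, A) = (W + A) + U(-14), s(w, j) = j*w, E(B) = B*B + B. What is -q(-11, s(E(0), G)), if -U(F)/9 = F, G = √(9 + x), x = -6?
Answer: -115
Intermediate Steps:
E(B) = B + B² (E(B) = B² + B = B + B²)
G = √3 (G = √(9 - 6) = √3 ≈ 1.7320)
U(F) = -9*F
q(W, A) = 126 + A + W (q(W, A) = (W + A) - 9*(-14) = (A + W) + 126 = 126 + A + W)
-q(-11, s(E(0), G)) = -(126 + √3*(0*(1 + 0)) - 11) = -(126 + √3*(0*1) - 11) = -(126 + √3*0 - 11) = -(126 + 0 - 11) = -1*115 = -115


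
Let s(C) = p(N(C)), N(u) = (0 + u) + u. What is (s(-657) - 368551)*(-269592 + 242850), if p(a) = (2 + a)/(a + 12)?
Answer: 2138700765130/217 ≈ 9.8558e+9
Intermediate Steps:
N(u) = 2*u (N(u) = u + u = 2*u)
p(a) = (2 + a)/(12 + a)
s(C) = (2 + 2*C)/(12 + 2*C)
(s(-657) - 368551)*(-269592 + 242850) = ((1 - 657)/(6 - 657) - 368551)*(-269592 + 242850) = (-656/(-651) - 368551)*(-26742) = (-1/651*(-656) - 368551)*(-26742) = (656/651 - 368551)*(-26742) = -239926045/651*(-26742) = 2138700765130/217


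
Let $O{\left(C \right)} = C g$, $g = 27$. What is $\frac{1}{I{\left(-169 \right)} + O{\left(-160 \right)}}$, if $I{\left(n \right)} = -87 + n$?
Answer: $- \frac{1}{4576} \approx -0.00021853$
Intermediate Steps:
$O{\left(C \right)} = 27 C$ ($O{\left(C \right)} = C 27 = 27 C$)
$\frac{1}{I{\left(-169 \right)} + O{\left(-160 \right)}} = \frac{1}{\left(-87 - 169\right) + 27 \left(-160\right)} = \frac{1}{-256 - 4320} = \frac{1}{-4576} = - \frac{1}{4576}$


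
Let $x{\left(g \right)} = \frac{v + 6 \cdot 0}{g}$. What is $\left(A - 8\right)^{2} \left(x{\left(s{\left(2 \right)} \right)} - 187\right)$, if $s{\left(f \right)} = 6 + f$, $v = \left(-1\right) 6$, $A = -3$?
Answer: $- \frac{90871}{4} \approx -22718.0$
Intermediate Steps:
$v = -6$
$x{\left(g \right)} = - \frac{6}{g}$ ($x{\left(g \right)} = \frac{-6 + 6 \cdot 0}{g} = \frac{-6 + 0}{g} = - \frac{6}{g}$)
$\left(A - 8\right)^{2} \left(x{\left(s{\left(2 \right)} \right)} - 187\right) = \left(-3 - 8\right)^{2} \left(- \frac{6}{6 + 2} - 187\right) = \left(-11\right)^{2} \left(- \frac{6}{8} - 187\right) = 121 \left(\left(-6\right) \frac{1}{8} - 187\right) = 121 \left(- \frac{3}{4} - 187\right) = 121 \left(- \frac{751}{4}\right) = - \frac{90871}{4}$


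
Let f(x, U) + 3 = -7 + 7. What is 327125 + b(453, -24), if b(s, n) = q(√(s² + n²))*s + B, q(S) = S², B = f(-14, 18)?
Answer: 93547727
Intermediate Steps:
f(x, U) = -3 (f(x, U) = -3 + (-7 + 7) = -3 + 0 = -3)
B = -3
b(s, n) = -3 + s*(n² + s²) (b(s, n) = (√(s² + n²))²*s - 3 = (√(n² + s²))²*s - 3 = (n² + s²)*s - 3 = s*(n² + s²) - 3 = -3 + s*(n² + s²))
327125 + b(453, -24) = 327125 + (-3 + 453*((-24)² + 453²)) = 327125 + (-3 + 453*(576 + 205209)) = 327125 + (-3 + 453*205785) = 327125 + (-3 + 93220605) = 327125 + 93220602 = 93547727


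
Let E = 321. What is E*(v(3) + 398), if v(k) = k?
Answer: 128721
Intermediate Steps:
E*(v(3) + 398) = 321*(3 + 398) = 321*401 = 128721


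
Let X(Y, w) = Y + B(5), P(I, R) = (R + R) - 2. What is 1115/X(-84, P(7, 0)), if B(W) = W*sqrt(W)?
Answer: -93660/6931 - 5575*sqrt(5)/6931 ≈ -15.312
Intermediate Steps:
P(I, R) = -2 + 2*R (P(I, R) = 2*R - 2 = -2 + 2*R)
B(W) = W**(3/2)
X(Y, w) = Y + 5*sqrt(5) (X(Y, w) = Y + 5**(3/2) = Y + 5*sqrt(5))
1115/X(-84, P(7, 0)) = 1115/(-84 + 5*sqrt(5))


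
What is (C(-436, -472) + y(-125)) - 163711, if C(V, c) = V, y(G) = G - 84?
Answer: -164356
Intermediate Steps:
y(G) = -84 + G
(C(-436, -472) + y(-125)) - 163711 = (-436 + (-84 - 125)) - 163711 = (-436 - 209) - 163711 = -645 - 163711 = -164356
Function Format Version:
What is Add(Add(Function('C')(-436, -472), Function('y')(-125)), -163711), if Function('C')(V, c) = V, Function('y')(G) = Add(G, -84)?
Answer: -164356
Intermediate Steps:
Function('y')(G) = Add(-84, G)
Add(Add(Function('C')(-436, -472), Function('y')(-125)), -163711) = Add(Add(-436, Add(-84, -125)), -163711) = Add(Add(-436, -209), -163711) = Add(-645, -163711) = -164356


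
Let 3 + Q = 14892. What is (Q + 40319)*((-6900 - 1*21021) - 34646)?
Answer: -3454198936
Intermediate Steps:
Q = 14889 (Q = -3 + 14892 = 14889)
(Q + 40319)*((-6900 - 1*21021) - 34646) = (14889 + 40319)*((-6900 - 1*21021) - 34646) = 55208*((-6900 - 21021) - 34646) = 55208*(-27921 - 34646) = 55208*(-62567) = -3454198936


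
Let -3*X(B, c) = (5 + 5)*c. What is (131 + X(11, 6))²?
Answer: 12321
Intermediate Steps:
X(B, c) = -10*c/3 (X(B, c) = -(5 + 5)*c/3 = -10*c/3)
(131 + X(11, 6))² = (131 - 10/3*6)² = (131 - 20)² = 111² = 12321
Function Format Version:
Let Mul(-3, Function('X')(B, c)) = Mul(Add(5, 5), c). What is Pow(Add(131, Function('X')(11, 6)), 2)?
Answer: 12321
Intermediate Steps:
Function('X')(B, c) = Mul(Rational(-10, 3), c) (Function('X')(B, c) = Mul(Rational(-1, 3), Mul(Add(5, 5), c)) = Mul(Rational(-1, 3), Mul(10, c)) = Mul(Rational(-10, 3), c))
Pow(Add(131, Function('X')(11, 6)), 2) = Pow(Add(131, Mul(Rational(-10, 3), 6)), 2) = Pow(Add(131, -20), 2) = Pow(111, 2) = 12321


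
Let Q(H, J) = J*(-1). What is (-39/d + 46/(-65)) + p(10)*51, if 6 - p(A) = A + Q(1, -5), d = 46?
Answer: -1377061/2990 ≈ -460.56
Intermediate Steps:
Q(H, J) = -J
p(A) = 1 - A (p(A) = 6 - (A - 1*(-5)) = 6 - (A + 5) = 6 - (5 + A) = 6 + (-5 - A) = 1 - A)
(-39/d + 46/(-65)) + p(10)*51 = (-39/46 + 46/(-65)) + (1 - 1*10)*51 = (-39*1/46 + 46*(-1/65)) + (1 - 10)*51 = (-39/46 - 46/65) - 9*51 = -4651/2990 - 459 = -1377061/2990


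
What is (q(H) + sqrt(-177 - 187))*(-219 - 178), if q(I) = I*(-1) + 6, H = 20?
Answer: 5558 - 794*I*sqrt(91) ≈ 5558.0 - 7574.3*I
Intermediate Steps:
q(I) = 6 - I (q(I) = -I + 6 = 6 - I)
(q(H) + sqrt(-177 - 187))*(-219 - 178) = ((6 - 1*20) + sqrt(-177 - 187))*(-219 - 178) = ((6 - 20) + sqrt(-364))*(-397) = (-14 + 2*I*sqrt(91))*(-397) = 5558 - 794*I*sqrt(91)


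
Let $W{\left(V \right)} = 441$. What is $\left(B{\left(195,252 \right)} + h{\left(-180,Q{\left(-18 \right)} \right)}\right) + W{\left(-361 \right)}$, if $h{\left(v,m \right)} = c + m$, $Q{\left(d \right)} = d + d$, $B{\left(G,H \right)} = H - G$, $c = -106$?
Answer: $356$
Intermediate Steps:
$Q{\left(d \right)} = 2 d$
$h{\left(v,m \right)} = -106 + m$
$\left(B{\left(195,252 \right)} + h{\left(-180,Q{\left(-18 \right)} \right)}\right) + W{\left(-361 \right)} = \left(\left(252 - 195\right) + \left(-106 + 2 \left(-18\right)\right)\right) + 441 = \left(\left(252 - 195\right) - 142\right) + 441 = \left(57 - 142\right) + 441 = -85 + 441 = 356$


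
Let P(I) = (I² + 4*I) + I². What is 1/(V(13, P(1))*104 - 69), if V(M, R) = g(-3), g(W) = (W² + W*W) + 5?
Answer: 1/2323 ≈ 0.00043048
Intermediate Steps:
P(I) = 2*I² + 4*I
g(W) = 5 + 2*W² (g(W) = (W² + W²) + 5 = 2*W² + 5 = 5 + 2*W²)
V(M, R) = 23 (V(M, R) = 5 + 2*(-3)² = 5 + 2*9 = 5 + 18 = 23)
1/(V(13, P(1))*104 - 69) = 1/(23*104 - 69) = 1/(2392 - 69) = 1/2323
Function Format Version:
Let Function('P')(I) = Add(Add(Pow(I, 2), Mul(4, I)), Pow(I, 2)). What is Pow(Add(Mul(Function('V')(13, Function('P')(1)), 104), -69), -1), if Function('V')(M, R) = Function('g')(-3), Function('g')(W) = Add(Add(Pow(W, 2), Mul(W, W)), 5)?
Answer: Rational(1, 2323) ≈ 0.00043048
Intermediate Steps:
Function('P')(I) = Add(Mul(2, Pow(I, 2)), Mul(4, I))
Function('g')(W) = Add(5, Mul(2, Pow(W, 2))) (Function('g')(W) = Add(Add(Pow(W, 2), Pow(W, 2)), 5) = Add(Mul(2, Pow(W, 2)), 5) = Add(5, Mul(2, Pow(W, 2))))
Function('V')(M, R) = 23 (Function('V')(M, R) = Add(5, Mul(2, Pow(-3, 2))) = Add(5, Mul(2, 9)) = Add(5, 18) = 23)
Pow(Add(Mul(Function('V')(13, Function('P')(1)), 104), -69), -1) = Pow(Add(Mul(23, 104), -69), -1) = Pow(Add(2392, -69), -1) = Pow(2323, -1) = Rational(1, 2323)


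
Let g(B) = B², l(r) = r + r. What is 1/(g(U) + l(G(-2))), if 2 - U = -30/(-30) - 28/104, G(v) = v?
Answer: -676/1615 ≈ -0.41858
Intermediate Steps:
l(r) = 2*r
U = 33/26 (U = 2 - (-30/(-30) - 28/104) = 2 - (-30*(-1/30) - 28*1/104) = 2 - (1 - 7/26) = 2 - 1*19/26 = 2 - 19/26 = 33/26 ≈ 1.2692)
1/(g(U) + l(G(-2))) = 1/((33/26)² + 2*(-2)) = 1/(1089/676 - 4) = 1/(-1615/676) = -676/1615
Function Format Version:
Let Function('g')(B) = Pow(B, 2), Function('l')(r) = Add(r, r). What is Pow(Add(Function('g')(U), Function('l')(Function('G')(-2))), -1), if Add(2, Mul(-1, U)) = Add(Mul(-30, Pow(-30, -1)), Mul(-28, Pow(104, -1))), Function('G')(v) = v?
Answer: Rational(-676, 1615) ≈ -0.41858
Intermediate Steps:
Function('l')(r) = Mul(2, r)
U = Rational(33, 26) (U = Add(2, Mul(-1, Add(Mul(-30, Pow(-30, -1)), Mul(-28, Pow(104, -1))))) = Add(2, Mul(-1, Add(Mul(-30, Rational(-1, 30)), Mul(-28, Rational(1, 104))))) = Add(2, Mul(-1, Add(1, Rational(-7, 26)))) = Add(2, Mul(-1, Rational(19, 26))) = Add(2, Rational(-19, 26)) = Rational(33, 26) ≈ 1.2692)
Pow(Add(Function('g')(U), Function('l')(Function('G')(-2))), -1) = Pow(Add(Pow(Rational(33, 26), 2), Mul(2, -2)), -1) = Pow(Add(Rational(1089, 676), -4), -1) = Pow(Rational(-1615, 676), -1) = Rational(-676, 1615)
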